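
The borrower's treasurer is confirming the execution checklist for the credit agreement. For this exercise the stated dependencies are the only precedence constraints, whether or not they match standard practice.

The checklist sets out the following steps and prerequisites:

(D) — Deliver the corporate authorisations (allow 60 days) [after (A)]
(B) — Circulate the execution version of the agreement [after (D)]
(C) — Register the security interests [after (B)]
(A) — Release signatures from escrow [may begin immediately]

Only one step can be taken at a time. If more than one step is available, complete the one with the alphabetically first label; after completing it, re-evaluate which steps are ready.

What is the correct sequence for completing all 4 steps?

(A), (D), (B), (C)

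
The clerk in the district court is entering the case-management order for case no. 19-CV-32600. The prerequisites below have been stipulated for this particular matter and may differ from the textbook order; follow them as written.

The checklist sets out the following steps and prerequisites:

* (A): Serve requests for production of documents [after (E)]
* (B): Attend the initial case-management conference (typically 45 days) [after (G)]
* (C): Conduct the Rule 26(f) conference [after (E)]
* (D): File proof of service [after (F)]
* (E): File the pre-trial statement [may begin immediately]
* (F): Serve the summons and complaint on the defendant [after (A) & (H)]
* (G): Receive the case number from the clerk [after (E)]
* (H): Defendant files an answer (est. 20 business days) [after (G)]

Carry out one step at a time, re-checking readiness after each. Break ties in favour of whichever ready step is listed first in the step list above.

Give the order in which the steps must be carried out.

(E), (A), (C), (G), (B), (H), (F), (D)

Only (E) has no prerequisites, so it is first.
Now (A), (C) and (G) have their prerequisites met. (A) is listed earlier, so (A) next.
Ready: (C) and (G). (C) is listed earlier → (C).
That leaves (G) as the only ready step → (G).
Now (B) and (H) have their prerequisites met. (B) is listed earlier, so (B) next.
(H) needed (G), now all done → (H).
(F) is the only step now ready → (F).
That leaves (D) as the only ready step → (D).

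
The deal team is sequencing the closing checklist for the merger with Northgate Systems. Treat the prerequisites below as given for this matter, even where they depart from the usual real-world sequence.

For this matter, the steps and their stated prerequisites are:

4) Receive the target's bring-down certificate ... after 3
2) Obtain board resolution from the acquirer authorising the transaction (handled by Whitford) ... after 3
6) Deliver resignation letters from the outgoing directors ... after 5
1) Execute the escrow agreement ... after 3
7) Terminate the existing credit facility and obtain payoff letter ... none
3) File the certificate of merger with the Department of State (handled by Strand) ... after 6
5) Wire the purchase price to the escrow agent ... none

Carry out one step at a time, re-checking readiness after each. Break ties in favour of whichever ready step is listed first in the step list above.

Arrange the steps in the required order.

7 and 5 have no prerequisites; 7 is listed earlier, so 7 is first.
Next only 5 has its prerequisites met → 5.
6 needed 5, now all done → 6.
3 is the only step now ready → 3.
Now 4, 2 and 1 have their prerequisites met. 4 is listed earlier, so 4 next.
Now 2 and 1 have their prerequisites met. 2 is listed earlier, so 2 next.
1 needed 3, now all done → 1.

7 5 6 3 4 2 1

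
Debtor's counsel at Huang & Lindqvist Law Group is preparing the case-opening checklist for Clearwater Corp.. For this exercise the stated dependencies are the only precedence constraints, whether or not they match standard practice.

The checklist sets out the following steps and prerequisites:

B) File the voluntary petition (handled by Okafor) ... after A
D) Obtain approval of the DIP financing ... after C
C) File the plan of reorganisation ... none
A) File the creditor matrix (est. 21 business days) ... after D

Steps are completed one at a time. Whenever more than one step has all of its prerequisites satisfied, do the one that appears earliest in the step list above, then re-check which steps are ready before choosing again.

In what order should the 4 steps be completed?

C → D → A → B

Only C has no prerequisites, so it is first.
Next only D has its prerequisites met → D.
That leaves A as the only ready step → A.
B needed A, now all done → B.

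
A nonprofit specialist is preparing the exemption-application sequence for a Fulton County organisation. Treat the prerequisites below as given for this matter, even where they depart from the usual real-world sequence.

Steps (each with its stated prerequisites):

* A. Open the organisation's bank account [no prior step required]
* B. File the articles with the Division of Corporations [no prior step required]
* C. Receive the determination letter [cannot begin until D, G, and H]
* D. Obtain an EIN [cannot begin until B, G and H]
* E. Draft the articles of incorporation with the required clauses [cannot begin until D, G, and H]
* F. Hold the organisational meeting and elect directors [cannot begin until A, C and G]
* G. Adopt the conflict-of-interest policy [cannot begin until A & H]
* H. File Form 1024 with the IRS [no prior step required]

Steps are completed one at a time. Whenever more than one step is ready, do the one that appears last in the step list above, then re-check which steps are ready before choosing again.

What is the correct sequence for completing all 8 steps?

H, B and A have no prerequisites; H is listed later, so H is first.
Now B and A have their prerequisites met. B is listed later, so B next.
Next only A has its prerequisites met → A.
G needed H and A, now all done → G.
That leaves D as the only ready step → D.
Ready: E and C. E is listed later → E.
C needed H, G and D, now all done → C.
F needed G, C and A, now all done → F.

H, B, A, G, D, E, C, F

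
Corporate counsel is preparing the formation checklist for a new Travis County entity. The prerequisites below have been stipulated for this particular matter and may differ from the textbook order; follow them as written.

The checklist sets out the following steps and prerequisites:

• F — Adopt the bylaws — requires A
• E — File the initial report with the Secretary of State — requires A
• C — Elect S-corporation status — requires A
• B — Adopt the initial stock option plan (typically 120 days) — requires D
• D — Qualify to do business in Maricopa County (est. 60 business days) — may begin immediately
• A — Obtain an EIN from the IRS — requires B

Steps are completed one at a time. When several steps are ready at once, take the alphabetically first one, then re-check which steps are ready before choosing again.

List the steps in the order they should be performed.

D → B → A → C → E → F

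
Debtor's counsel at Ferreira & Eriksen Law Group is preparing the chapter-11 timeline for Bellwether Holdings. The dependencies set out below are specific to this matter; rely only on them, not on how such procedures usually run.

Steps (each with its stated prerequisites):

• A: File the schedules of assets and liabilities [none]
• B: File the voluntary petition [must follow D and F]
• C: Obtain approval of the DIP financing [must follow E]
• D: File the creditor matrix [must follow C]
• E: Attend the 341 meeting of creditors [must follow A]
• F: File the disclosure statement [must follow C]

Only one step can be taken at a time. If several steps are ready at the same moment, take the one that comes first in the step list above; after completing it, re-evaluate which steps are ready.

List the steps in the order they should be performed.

A has no prerequisites → A first.
That leaves E as the only ready step → E.
C is the only step now ready → C.
Ready: D and F. D is listed earlier → D.
F needed C, now all done → F.
Next only B has its prerequisites met → B.

A E C D F B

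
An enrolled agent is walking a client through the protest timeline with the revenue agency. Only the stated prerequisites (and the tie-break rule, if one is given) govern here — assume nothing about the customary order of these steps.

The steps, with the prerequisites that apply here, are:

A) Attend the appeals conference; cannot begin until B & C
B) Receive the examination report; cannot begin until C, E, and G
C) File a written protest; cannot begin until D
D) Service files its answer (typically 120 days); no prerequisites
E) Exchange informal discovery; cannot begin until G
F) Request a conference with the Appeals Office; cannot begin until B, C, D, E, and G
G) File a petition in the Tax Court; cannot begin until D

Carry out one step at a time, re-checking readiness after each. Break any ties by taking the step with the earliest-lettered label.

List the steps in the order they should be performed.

D is the only step with nothing outstanding, so it goes first.
C and G are both available; C has the earlier label → C.
That leaves G as the only ready step → G.
E needed G, now all done → E.
B needed C, E and G, now all done → B.
A and F are both available; A has the earlier label → A.
F needed B, C, D, E and G, now all done → F.

D → C → G → E → B → A → F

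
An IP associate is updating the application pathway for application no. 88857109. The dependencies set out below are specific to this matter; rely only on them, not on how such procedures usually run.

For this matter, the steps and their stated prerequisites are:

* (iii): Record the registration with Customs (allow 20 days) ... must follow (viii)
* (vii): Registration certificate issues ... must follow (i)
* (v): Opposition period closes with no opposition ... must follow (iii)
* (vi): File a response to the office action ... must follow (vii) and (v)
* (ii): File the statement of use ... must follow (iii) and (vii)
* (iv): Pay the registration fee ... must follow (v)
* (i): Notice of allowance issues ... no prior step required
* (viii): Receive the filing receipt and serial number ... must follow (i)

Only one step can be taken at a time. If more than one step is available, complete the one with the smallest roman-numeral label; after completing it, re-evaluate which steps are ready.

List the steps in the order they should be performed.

(i) has no prerequisites → (i) first.
Now (vii) and (viii) have their prerequisites met. (vii) has the earlier label, so (vii) next.
(viii) is the only step now ready → (viii).
(iii) needed (viii), now all done → (iii).
(ii) and (v) are both available; (ii) has the earlier label → (ii).
That leaves (v) as the only ready step → (v).
(iv) and (vi) are both available; (iv) has the earlier label → (iv).
(vi) is the only step now ready → (vi).

(i), (vii), (viii), (iii), (ii), (v), (iv), (vi)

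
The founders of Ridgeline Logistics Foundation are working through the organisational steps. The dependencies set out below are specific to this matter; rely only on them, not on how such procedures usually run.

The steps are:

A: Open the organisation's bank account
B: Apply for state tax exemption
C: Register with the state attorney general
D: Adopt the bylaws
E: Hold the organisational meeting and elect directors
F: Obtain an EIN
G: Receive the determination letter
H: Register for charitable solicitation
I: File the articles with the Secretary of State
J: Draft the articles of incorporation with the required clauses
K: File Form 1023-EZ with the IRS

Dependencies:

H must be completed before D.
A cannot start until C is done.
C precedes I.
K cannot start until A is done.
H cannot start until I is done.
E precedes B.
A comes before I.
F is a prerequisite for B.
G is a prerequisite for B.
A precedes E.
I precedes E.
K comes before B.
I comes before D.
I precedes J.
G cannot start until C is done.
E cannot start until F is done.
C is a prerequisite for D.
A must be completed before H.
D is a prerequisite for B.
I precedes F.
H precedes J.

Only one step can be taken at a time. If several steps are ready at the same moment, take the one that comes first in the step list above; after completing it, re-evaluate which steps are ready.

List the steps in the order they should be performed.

C, A, G, I, F, E, H, D, J, K, B

C is the only step with nothing outstanding, so it goes first.
Now A and G have their prerequisites met. A is listed earlier, so A next.
Now G, I and K have their prerequisites met. G is listed earlier, so G next.
Now I and K have their prerequisites met. I is listed earlier, so I next.
Ready: F, H and K. F is listed earlier → F.
E now also ready, so the ready set is {E, H, K}; E is listed earlier → E.
H and K are both available; H is listed earlier → H.
D and J now also ready, so the ready set is {D, J, K}; D is listed earlier → D.
J and K are both available; J is listed earlier → J.
K needed A, now all done → K.
Next only B has its prerequisites met → B.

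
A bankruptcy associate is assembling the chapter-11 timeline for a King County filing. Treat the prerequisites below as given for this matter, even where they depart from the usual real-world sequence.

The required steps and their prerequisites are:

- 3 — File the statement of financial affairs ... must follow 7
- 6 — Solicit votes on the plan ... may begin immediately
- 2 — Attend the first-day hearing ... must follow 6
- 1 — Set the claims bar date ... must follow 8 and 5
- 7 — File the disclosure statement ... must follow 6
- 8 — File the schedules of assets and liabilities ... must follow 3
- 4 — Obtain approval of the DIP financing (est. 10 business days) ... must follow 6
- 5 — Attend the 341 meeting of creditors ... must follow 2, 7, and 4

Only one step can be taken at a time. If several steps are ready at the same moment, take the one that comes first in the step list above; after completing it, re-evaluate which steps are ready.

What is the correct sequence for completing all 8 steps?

6 2 7 3 8 4 5 1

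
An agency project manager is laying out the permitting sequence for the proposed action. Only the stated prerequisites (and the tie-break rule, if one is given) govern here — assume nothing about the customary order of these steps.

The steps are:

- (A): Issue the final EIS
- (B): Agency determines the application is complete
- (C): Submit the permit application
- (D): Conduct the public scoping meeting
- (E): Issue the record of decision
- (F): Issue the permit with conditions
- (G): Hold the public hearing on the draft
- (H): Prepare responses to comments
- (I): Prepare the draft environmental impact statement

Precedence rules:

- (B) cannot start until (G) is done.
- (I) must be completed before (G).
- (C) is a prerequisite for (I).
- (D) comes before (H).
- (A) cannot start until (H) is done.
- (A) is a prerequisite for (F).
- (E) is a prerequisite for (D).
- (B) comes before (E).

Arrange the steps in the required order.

(C), (I), (G), (B), (E), (D), (H), (A), (F)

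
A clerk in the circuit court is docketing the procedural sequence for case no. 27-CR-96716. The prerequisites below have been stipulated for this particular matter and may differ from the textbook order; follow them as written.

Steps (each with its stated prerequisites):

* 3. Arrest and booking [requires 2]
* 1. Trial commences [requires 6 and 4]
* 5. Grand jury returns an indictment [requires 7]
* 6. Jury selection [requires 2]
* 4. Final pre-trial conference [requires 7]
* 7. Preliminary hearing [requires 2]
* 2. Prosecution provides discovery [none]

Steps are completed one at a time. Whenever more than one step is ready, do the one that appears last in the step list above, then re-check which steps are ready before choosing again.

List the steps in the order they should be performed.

2 7 4 6 5 1 3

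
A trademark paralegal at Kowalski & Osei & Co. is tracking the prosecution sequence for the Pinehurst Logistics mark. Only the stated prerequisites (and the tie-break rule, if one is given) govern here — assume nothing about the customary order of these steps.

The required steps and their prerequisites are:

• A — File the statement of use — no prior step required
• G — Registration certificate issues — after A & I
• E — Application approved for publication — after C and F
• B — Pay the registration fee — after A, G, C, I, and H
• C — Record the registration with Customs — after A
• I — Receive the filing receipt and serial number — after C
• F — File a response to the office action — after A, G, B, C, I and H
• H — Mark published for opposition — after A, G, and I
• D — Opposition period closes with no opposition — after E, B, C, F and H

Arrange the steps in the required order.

A has no prerequisites → A first.
Next only C has its prerequisites met → C.
I needed C, now all done → I.
G needed A and I, now all done → G.
H needed A, G and I, now all done → H.
Next only B has its prerequisites met → B.
F needed A, G, B, C, I and H, now all done → F.
E is the only step now ready → E.
That leaves D as the only ready step → D.

A, C, I, G, H, B, F, E, D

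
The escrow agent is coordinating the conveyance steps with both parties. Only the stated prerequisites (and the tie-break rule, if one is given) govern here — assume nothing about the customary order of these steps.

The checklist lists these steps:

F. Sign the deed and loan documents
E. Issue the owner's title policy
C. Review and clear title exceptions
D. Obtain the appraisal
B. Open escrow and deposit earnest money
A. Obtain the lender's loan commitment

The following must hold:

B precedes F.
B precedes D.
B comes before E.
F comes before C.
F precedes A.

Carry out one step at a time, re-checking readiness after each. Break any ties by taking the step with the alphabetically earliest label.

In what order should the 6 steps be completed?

B is the only step with nothing outstanding, so it goes first.
D, E and F are all available; D has the earlier label → D.
E and F are both available; E has the earlier label → E.
F needed B, now all done → F.
Ready: A and C. A has the earlier label → A.
C is the only step now ready → C.

B, D, E, F, A, C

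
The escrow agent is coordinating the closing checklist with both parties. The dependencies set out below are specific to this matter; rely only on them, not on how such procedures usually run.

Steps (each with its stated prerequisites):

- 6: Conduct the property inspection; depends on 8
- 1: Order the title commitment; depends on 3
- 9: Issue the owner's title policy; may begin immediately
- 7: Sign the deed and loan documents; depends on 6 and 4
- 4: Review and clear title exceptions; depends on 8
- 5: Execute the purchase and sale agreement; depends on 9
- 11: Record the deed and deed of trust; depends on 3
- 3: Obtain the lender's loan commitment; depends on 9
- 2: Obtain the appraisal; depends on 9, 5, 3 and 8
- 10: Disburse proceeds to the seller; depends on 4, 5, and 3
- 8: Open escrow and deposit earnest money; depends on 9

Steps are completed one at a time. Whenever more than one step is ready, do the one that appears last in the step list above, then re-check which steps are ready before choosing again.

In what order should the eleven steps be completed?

Only 9 has no prerequisites, so it is first.
Now 8, 3 and 5 have their prerequisites met. 8 is listed later, so 8 next.
4 and 6 now also ready, so the ready set is {3, 5, 4, 6}; 3 is listed later → 3.
11 and 1 now also ready, so the ready set is {11, 5, 4, 1, 6}; 11 is listed later → 11.
Ready: 5, 4, 1 and 6. 5 is listed later → 5.
2 now also ready, so the ready set is {2, 4, 1, 6}; 2 is listed later → 2.
Now 4, 1 and 6 have their prerequisites met. 4 is listed later, so 4 next.
Now 10, 1 and 6 have their prerequisites met. 10 is listed later, so 10 next.
Now 1 and 6 have their prerequisites met. 1 is listed later, so 1 next.
Next only 6 has its prerequisites met → 6.
7 needed 4 and 6, now all done → 7.

9 8 3 11 5 2 4 10 1 6 7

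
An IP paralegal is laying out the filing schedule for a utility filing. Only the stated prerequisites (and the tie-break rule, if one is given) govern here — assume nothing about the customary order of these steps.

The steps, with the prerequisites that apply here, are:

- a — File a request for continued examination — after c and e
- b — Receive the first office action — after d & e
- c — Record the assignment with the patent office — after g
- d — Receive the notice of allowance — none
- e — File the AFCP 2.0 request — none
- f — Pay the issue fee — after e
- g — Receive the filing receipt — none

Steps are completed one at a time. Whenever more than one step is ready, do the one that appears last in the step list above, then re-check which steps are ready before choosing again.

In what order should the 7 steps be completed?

g e f d c b a

g, e and d have no prerequisites; g is listed later, so g is first.
c now also ready, so the ready set is {e, d, c}; e is listed later → e.
f now also ready, so the ready set is {f, d, c}; f is listed later → f.
Now d and c have their prerequisites met. d is listed later, so d next.
Now c and b have their prerequisites met. c is listed later, so c next.
Now b and a have their prerequisites met. b is listed later, so b next.
Next only a has its prerequisites met → a.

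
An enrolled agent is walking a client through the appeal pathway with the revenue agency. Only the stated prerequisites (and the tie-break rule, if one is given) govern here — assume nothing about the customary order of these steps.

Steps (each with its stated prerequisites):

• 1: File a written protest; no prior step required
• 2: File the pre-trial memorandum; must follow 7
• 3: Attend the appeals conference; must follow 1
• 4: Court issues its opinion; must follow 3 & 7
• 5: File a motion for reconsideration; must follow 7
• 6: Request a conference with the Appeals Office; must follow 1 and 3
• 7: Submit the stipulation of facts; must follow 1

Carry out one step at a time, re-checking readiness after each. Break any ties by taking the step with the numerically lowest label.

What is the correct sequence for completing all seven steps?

1 3 6 7 2 4 5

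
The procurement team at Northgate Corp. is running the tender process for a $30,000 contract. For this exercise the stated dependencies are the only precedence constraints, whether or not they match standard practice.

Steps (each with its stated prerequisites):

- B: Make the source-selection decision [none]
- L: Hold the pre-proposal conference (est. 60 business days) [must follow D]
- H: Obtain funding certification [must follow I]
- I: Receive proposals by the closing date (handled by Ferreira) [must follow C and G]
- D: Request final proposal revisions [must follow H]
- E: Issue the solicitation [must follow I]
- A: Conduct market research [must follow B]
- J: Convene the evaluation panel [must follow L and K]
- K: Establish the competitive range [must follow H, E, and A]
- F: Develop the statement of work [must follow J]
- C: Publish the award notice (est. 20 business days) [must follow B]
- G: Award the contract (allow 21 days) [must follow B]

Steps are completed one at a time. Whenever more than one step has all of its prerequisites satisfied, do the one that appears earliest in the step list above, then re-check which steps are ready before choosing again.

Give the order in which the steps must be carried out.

B is the only step with nothing outstanding, so it goes first.
A, C and G are all available; A is listed earlier → A.
Now C and G have their prerequisites met. C is listed earlier, so C next.
G needed B, now all done → G.
I is the only step now ready → I.
Ready: H and E. H is listed earlier → H.
D and E are both available; D is listed earlier → D.
L now also ready, so the ready set is {L, E}; L is listed earlier → L.
E is the only step now ready → E.
K needed H, E and A, now all done → K.
J needed L and K, now all done → J.
Next only F has its prerequisites met → F.

B, A, C, G, I, H, D, L, E, K, J, F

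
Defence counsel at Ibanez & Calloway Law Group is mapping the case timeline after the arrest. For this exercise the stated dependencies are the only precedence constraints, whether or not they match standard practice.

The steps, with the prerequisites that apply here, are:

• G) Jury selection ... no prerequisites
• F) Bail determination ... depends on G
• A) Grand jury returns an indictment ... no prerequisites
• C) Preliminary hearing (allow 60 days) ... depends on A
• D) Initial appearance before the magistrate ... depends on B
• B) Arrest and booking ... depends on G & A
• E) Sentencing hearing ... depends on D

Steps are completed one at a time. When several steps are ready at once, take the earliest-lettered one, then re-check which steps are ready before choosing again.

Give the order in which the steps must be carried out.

A, C, G, B, D, E, F

A and G have no prerequisites; A has the earlier label, so A is first.
Now C and G have their prerequisites met. C has the earlier label, so C next.
G is the only step now ready → G.
Now B and F have their prerequisites met. B has the earlier label, so B next.
Now D and F have their prerequisites met. D has the earlier label, so D next.
E now also ready, so the ready set is {E, F}; E has the earlier label → E.
F is the only step now ready → F.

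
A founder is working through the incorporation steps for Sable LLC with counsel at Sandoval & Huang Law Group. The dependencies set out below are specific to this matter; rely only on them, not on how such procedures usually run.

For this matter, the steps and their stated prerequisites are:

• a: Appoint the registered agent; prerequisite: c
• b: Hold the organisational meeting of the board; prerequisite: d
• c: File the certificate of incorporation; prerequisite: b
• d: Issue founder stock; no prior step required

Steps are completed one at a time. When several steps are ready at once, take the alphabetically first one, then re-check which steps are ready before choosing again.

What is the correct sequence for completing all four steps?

d, b, c, a

d has no prerequisites → d first.
Next only b has its prerequisites met → b.
c is the only step now ready → c.
That leaves a as the only ready step → a.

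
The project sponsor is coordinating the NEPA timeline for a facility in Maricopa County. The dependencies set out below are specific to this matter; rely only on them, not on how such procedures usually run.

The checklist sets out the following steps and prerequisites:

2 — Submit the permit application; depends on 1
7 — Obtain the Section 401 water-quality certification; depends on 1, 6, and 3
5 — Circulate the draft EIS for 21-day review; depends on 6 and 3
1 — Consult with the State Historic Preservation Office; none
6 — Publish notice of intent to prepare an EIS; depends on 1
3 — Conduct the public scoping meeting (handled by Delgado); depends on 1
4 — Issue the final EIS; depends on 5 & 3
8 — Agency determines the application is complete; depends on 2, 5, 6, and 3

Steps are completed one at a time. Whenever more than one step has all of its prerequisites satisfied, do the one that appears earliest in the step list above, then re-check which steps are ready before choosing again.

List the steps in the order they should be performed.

1, 2, 6, 3, 7, 5, 4, 8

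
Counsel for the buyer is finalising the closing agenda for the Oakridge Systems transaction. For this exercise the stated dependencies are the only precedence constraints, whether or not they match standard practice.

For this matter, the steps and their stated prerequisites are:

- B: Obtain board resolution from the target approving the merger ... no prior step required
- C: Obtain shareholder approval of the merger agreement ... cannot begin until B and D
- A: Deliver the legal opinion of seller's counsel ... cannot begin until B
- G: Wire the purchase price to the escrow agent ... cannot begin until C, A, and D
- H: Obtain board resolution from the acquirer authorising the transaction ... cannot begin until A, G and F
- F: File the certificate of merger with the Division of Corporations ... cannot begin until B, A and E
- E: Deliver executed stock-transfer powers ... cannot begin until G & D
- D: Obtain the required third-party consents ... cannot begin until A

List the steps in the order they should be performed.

B A D C G E F H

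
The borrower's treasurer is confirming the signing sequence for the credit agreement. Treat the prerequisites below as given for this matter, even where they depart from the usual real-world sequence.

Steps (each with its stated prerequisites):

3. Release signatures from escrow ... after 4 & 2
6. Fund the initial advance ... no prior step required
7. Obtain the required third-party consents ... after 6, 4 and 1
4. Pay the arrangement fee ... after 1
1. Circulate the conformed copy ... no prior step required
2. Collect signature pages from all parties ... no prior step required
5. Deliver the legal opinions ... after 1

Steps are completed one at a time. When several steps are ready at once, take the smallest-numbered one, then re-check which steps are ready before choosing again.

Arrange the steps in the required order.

Nothing is required for 1, 2 and 6. 1 has the earlier label → 1 first.
4 and 5 now also ready, so the ready set is {2, 4, 5, 6}; 2 has the earlier label → 2.
Now 4, 5 and 6 have their prerequisites met. 4 has the earlier label, so 4 next.
3, 5 and 6 are all available; 3 has the earlier label → 3.
5 and 6 are both available; 5 has the earlier label → 5.
Next only 6 has its prerequisites met → 6.
That leaves 7 as the only ready step → 7.

1, 2, 4, 3, 5, 6, 7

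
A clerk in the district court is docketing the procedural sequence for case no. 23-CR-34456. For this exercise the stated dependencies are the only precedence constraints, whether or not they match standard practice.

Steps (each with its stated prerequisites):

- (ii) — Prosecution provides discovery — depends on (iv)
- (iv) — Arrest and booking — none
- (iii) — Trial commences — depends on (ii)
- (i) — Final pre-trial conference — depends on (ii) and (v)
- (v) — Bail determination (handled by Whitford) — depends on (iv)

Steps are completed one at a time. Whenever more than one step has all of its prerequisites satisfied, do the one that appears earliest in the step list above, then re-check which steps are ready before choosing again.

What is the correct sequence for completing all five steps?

(iv) (ii) (iii) (v) (i)

(iv) is the only step with nothing outstanding, so it goes first.
Now (ii) and (v) have their prerequisites met. (ii) is listed earlier, so (ii) next.
Now (iii) and (v) have their prerequisites met. (iii) is listed earlier, so (iii) next.
That leaves (v) as the only ready step → (v).
(i) needed (ii) and (v), now all done → (i).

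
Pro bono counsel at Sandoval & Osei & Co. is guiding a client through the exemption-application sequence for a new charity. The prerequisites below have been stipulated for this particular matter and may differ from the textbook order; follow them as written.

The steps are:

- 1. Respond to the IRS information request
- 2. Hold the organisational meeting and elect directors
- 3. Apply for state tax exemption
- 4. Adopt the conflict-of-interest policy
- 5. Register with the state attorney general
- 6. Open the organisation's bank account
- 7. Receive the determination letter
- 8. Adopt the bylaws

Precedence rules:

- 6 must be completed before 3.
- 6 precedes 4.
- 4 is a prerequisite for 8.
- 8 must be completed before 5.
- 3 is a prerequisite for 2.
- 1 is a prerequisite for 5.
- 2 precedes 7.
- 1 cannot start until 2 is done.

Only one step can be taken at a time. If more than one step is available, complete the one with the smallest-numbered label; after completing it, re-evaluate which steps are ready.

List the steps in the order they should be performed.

Only 6 has no prerequisites, so it is first.
Ready: 3 and 4. 3 has the earlier label → 3.
2 now also ready, so the ready set is {2, 4}; 2 has the earlier label → 2.
Ready: 1, 4 and 7. 1 has the earlier label → 1.
Ready: 4 and 7. 4 has the earlier label → 4.
8 now also ready, so the ready set is {7, 8}; 7 has the earlier label → 7.
8 is the only step now ready → 8.
That leaves 5 as the only ready step → 5.

6, 3, 2, 1, 4, 7, 8, 5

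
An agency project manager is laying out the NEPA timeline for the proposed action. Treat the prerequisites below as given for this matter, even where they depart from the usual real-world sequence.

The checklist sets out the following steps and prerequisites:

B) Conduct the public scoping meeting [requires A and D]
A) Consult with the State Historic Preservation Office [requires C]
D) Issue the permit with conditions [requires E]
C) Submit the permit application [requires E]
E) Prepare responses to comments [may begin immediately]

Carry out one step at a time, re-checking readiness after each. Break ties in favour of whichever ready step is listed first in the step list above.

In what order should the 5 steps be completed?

E, D, C, A, B

E is the only step with nothing outstanding, so it goes first.
D and C are both available; D is listed earlier → D.
C needed E, now all done → C.
A is the only step now ready → A.
B is the only step now ready → B.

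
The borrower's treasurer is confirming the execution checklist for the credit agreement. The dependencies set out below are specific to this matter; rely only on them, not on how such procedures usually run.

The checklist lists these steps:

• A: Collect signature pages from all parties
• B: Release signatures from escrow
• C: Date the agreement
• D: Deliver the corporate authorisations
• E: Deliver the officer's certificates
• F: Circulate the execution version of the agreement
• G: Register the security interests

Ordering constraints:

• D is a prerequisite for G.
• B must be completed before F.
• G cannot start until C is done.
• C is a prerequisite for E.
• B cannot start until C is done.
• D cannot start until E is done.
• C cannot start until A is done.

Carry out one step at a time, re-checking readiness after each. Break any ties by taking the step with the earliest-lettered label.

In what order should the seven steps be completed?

A C B E D F G

Only A has no prerequisites, so it is first.
Next only C has its prerequisites met → C.
Ready: B and E. B has the earlier label → B.
E and F are both available; E has the earlier label → E.
D and F are both available; D has the earlier label → D.
G now also ready, so the ready set is {F, G}; F has the earlier label → F.
Next only G has its prerequisites met → G.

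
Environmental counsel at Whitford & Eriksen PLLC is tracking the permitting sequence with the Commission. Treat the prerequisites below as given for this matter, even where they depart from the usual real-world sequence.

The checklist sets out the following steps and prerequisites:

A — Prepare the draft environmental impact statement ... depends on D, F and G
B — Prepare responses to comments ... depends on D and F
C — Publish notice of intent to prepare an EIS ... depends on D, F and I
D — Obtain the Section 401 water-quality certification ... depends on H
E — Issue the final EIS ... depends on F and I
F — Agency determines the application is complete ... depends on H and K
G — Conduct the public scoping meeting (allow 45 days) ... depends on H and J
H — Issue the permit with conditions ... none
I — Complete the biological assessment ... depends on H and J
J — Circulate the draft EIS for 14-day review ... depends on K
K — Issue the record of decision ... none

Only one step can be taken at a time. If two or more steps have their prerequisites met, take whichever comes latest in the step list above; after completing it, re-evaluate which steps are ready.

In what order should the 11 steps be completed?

K J H I G F E D C B A

Nothing is required for K and H. K is listed later → K first.
J and H are both available; J is listed later → J.
H is the only step now ready → H.
Now I, G, F and D have their prerequisites met. I is listed later, so I next.
Now G, F and D have their prerequisites met. G is listed later, so G next.
F and D are both available; F is listed later → F.
E now also ready, so the ready set is {E, D}; E is listed later → E.
D is the only step now ready → D.
C, B and A are all available; C is listed later → C.
Ready: B and A. B is listed later → B.
That leaves A as the only ready step → A.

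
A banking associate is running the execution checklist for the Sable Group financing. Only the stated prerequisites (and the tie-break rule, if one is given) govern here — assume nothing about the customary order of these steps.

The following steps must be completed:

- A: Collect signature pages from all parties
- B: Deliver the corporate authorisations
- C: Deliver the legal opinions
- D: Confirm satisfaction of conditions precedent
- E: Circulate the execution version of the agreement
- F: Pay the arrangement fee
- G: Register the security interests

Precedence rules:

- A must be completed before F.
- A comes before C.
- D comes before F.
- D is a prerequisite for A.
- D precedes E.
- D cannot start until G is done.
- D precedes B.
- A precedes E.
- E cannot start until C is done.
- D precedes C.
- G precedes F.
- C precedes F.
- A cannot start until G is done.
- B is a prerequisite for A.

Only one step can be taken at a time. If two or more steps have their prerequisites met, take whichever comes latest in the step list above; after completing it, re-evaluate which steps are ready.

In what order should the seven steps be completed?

G D B A C F E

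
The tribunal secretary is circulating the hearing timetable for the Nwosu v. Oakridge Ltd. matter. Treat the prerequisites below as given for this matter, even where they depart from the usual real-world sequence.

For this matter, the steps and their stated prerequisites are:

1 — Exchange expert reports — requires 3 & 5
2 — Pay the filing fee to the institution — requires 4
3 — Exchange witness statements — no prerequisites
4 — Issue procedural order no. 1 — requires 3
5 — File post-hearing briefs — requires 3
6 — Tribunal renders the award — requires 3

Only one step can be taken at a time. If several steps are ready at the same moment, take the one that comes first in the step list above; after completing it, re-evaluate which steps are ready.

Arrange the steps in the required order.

Only 3 has no prerequisites, so it is first.
4, 5 and 6 are all available; 4 is listed earlier → 4.
Ready: 2, 5 and 6. 2 is listed earlier → 2.
Ready: 5 and 6. 5 is listed earlier → 5.
1 now also ready, so the ready set is {1, 6}; 1 is listed earlier → 1.
6 needed 3, now all done → 6.

3 → 4 → 2 → 5 → 1 → 6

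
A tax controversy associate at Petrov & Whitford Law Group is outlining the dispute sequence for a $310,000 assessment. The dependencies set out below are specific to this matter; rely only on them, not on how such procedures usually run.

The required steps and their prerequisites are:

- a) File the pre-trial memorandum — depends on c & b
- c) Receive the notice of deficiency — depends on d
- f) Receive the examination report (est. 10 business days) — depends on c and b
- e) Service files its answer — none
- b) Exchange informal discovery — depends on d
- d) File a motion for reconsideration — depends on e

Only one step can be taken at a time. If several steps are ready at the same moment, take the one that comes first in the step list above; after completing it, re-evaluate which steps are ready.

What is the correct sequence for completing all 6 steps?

e, d, c, b, a, f

e is the only step with nothing outstanding, so it goes first.
d needed e, now all done → d.
Now c and b have their prerequisites met. c is listed earlier, so c next.
b needed d, now all done → b.
a and f are both available; a is listed earlier → a.
That leaves f as the only ready step → f.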